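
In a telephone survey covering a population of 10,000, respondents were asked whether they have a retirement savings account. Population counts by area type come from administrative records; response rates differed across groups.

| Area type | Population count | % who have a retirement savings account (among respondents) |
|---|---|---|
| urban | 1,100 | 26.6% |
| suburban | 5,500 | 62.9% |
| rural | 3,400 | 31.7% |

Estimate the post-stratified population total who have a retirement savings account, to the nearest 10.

4,830

Each cell contributes its population count × the respondent rate:
  urban: 1,100 × 26.6% = 292.6
  suburban: 5,500 × 62.9% = 3459.5
  rural: 3,400 × 31.7% = 1077.8
Estimated total = 4829.9 → 4,830.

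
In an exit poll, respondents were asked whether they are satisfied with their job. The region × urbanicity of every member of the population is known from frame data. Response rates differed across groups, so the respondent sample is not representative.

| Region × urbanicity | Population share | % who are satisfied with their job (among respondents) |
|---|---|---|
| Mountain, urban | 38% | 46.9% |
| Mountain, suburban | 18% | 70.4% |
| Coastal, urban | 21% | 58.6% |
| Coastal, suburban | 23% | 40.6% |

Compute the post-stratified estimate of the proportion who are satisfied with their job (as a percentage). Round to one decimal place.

Reweight to the known region × urbanicity distribution:
  Mountain, urban: 0.38 × 46.9 = 17.822
  Mountain, suburban: 0.18 × 70.4 = 12.672
  Coastal, urban: 0.21 × 58.6 = 12.306
  Coastal, suburban: 0.23 × 40.6 = 9.338
Post-stratified estimate = 52.138 → 52.1%.

52.1%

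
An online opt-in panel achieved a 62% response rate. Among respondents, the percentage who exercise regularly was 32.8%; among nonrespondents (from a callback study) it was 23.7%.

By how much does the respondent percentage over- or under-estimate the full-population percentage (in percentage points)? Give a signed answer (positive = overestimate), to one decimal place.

Nonresponse fraction = 1 − 0.62 = 0.38.
Bias = (nonresponse fraction) × (respondent percentage − nonrespondent percentage)
     = 0.38 × (32.8 − 23.7) = 0.38 × 9.1 = 3.458.

+3.5 percentage points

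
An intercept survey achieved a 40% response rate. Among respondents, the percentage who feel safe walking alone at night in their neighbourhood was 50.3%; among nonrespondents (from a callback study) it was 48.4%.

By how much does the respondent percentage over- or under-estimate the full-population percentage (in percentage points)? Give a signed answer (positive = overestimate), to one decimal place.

Nonresponse fraction = 1 − 0.4 = 0.6.
Bias = (nonresponse fraction) × (respondent percentage − nonrespondent percentage)
     = 0.6 × (50.3 − 48.4) = 0.6 × 1.9 = 1.14.

+1.1 percentage points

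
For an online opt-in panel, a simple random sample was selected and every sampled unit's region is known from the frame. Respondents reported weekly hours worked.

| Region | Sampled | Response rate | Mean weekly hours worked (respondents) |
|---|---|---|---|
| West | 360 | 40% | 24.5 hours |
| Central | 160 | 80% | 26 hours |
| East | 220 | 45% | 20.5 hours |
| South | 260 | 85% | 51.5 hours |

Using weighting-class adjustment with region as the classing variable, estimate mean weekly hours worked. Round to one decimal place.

Each respondent's weight = sampled/responded in their class; summing within a class gives n_sampled, so:
  West: 360 × 24.5 = 8820
  Central: 160 × 26 = 4160
  East: 220 × 20.5 = 4510
  South: 260 × 51.5 = 13,390
Adjusted estimate = 30,880 / 1,000 = 30.88 → 30.9.

30.9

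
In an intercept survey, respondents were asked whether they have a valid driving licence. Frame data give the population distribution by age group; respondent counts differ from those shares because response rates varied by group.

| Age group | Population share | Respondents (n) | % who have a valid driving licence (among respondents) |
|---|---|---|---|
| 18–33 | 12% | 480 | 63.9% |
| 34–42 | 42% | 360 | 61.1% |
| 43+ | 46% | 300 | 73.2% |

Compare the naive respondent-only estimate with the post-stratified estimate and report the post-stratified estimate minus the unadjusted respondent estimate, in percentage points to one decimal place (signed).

+1.5 percentage points

Unadjusted (pooled respondent) estimate weights by respondent counts:
  (480/1140)×63.9 + (360/1140)×61.1 + (300/1140)×73.2 = 65.4632%
Reweighting by population age group shares:
  0.12×63.9 + 0.42×61.1 + 0.46×73.2 = 67.002%
Difference = 67.002 − 65.4632 = 1.5388 pp.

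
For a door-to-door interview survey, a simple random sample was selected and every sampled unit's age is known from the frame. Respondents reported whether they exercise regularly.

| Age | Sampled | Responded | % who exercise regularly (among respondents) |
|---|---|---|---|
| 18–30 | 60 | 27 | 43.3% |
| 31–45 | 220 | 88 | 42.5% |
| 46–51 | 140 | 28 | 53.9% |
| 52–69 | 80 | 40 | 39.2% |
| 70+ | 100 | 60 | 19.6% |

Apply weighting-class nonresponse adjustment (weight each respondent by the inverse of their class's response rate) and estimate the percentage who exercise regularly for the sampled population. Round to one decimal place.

Class response rates: 18–30 27/60 = 45%, 31–45 88/220 = 40%, 46–51 28/140 = 20%, 52–69 40/80 = 50%, 70+ 60/100 = 60%.
Weighting each respondent by the inverse class response rate inflates each class back to its sampled size, so the class weight is n_sampled:
  18–30: 60 × 43.3 = 2598
  31–45: 220 × 42.5 = 9350
  46–51: 140 × 53.9 = 7546
  52–69: 80 × 39.2 = 3136
  70+: 100 × 19.6 = 1960
Adjusted estimate = 24,590 / 600 = 40.9833 → 41.0%.

41.0%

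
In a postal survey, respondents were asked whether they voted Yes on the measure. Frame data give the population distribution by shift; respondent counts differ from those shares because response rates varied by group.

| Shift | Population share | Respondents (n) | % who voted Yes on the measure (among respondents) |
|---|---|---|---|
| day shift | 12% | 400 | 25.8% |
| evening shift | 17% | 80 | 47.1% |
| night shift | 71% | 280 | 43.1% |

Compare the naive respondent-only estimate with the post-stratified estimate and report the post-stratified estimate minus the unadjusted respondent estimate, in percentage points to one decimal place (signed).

Without adjustment, the pooled respondent share is:
  (400/760)×25.8 + (80/760)×47.1 + (280/760)×43.1 = 34.4158%
Post-stratified estimate weights by population shares:
  0.12×25.8 + 0.17×47.1 + 0.71×43.1 = 41.704%
Difference = 41.704 − 34.4158 = 7.2882 pp.

+7.3 percentage points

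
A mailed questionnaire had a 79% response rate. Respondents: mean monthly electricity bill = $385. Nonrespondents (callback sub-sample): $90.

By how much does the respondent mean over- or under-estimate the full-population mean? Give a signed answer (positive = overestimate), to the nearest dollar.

Nonresponse fraction = 1 − 0.79 = 0.21.
Bias = (nonresponse fraction) × (respondent mean − nonrespondent mean)
     = 0.21 × (385 − 90) = 0.21 × 295 = 61.95.

+$62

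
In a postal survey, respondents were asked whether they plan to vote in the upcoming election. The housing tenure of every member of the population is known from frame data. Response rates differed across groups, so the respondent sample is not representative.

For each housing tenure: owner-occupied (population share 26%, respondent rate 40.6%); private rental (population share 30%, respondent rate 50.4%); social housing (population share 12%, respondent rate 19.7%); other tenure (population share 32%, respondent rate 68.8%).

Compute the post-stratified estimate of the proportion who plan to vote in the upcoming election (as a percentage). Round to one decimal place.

50.1%

Post-stratification weights by population share, not respondent share:
  owner-occupied: 0.26 × 40.6 = 10.556
  private rental: 0.3 × 50.4 = 15.12
  social housing: 0.12 × 19.7 = 2.364
  other tenure: 0.32 × 68.8 = 22.016
Post-stratified estimate = 50.056 → 50.1%.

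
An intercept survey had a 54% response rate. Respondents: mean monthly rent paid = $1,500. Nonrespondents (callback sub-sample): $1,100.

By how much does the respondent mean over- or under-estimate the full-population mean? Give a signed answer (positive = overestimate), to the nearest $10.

Nonresponse fraction = 1 − 0.54 = 0.46.
Bias = (nonresponse fraction) × (respondent mean − nonrespondent mean)
     = 0.46 × (1500 − 1100) = 0.46 × 400 = 184.

+$180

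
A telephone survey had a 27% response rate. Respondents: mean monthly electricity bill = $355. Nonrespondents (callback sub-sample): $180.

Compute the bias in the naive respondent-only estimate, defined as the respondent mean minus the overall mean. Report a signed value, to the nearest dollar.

Nonresponse fraction = 1 − 0.27 = 0.73.
Bias = (nonresponse fraction) × (respondent mean − nonrespondent mean)
     = 0.73 × (355 − 180) = 0.73 × 175 = 127.75.

+$128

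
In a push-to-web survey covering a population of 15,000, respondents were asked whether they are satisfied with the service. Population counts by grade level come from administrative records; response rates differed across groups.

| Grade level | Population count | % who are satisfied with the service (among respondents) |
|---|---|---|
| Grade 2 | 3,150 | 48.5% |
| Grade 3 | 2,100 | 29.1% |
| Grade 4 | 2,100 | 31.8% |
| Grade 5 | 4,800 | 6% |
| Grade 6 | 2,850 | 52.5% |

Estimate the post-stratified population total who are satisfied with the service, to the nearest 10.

4,590

Apply each group's respondent rate to its population count:
  Grade 2: 3,150 × 48.5% = 1527.75
  Grade 3: 2,100 × 29.1% = 611.1
  Grade 4: 2,100 × 31.8% = 667.8
  Grade 5: 4,800 × 6% = 288
  Grade 6: 2,850 × 52.5% = 1496.25
Estimated total = 4590.9 → 4,590.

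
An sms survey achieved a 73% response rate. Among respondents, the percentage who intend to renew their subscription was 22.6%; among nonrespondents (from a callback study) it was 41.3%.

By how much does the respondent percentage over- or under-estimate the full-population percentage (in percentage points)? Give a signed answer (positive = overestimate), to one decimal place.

Nonresponse fraction = 1 − 0.73 = 0.27.
Bias = (nonresponse fraction) × (respondent percentage − nonrespondent percentage)
     = 0.27 × (22.6 − 41.3) = 0.27 × -18.7 = -5.049.

-5.0 percentage points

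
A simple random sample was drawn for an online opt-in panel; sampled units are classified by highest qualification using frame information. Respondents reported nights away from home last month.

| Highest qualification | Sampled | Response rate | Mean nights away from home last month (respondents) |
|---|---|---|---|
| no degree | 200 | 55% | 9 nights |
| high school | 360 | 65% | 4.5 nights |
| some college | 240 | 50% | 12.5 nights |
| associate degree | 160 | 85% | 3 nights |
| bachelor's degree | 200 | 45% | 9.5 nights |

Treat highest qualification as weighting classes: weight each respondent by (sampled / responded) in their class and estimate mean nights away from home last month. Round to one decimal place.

7.6

Weighting each respondent by the inverse class response rate inflates each class back to its sampled size, so the class weight is n_sampled:
  no degree: 200 × 9 = 1800
  high school: 360 × 4.5 = 1620
  some college: 240 × 12.5 = 3000
  associate degree: 160 × 3 = 480
  bachelor's degree: 200 × 9.5 = 1900
Adjusted estimate = 8800 / 1,160 = 7.58621 → 7.6.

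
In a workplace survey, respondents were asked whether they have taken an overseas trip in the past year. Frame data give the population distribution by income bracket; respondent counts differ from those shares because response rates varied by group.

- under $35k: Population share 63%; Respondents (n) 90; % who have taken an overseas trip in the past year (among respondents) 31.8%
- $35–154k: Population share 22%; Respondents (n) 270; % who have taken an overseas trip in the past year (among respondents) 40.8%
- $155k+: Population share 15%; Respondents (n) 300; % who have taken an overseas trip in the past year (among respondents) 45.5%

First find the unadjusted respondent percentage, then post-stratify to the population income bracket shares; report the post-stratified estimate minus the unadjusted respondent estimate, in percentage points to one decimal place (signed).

Unadjusted (pooled respondent) estimate weights by respondent counts:
  (90/660)×31.8 + (270/660)×40.8 + (300/660)×45.5 = 41.7091%
Post-stratifying to population shares instead:
  0.63×31.8 + 0.22×40.8 + 0.15×45.5 = 35.835%
Difference = 35.835 − 41.7091 = -5.8741 pp.

-5.9 percentage points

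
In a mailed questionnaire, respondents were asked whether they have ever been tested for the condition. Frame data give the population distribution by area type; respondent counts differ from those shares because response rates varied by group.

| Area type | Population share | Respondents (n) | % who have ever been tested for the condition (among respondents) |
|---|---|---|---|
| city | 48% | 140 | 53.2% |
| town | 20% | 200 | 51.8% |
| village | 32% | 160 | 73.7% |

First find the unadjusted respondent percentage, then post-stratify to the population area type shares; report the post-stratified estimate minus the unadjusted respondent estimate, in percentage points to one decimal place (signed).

Without adjustment, the pooled respondent share is:
  (140/500)×53.2 + (200/500)×51.8 + (160/500)×73.7 = 59.2%
Post-stratified estimate weights by population shares:
  0.48×53.2 + 0.2×51.8 + 0.32×73.7 = 59.48%
Difference = 59.48 − 59.2 = 0.28 pp.

+0.3 percentage points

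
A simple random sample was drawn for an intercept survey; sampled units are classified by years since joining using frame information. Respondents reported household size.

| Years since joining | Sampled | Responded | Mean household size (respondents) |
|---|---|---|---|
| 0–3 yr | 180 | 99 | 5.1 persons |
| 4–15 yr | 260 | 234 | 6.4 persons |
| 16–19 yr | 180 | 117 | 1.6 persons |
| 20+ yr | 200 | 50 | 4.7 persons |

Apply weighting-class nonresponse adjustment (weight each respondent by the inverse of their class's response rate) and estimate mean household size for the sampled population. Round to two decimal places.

Class response rates: 0–3 yr 99/180 = 55%, 4–15 yr 234/260 = 90%, 16–19 yr 117/180 = 65%, 20+ yr 50/200 = 25%.
Each respondent's weight = sampled/responded in their class; summing within a class gives n_sampled, so:
  0–3 yr: 180 × 5.1 = 918
  4–15 yr: 260 × 6.4 = 1664
  16–19 yr: 180 × 1.6 = 288
  20+ yr: 200 × 4.7 = 940
Adjusted estimate = 3810 / 820 = 4.64634 → 4.65.

4.65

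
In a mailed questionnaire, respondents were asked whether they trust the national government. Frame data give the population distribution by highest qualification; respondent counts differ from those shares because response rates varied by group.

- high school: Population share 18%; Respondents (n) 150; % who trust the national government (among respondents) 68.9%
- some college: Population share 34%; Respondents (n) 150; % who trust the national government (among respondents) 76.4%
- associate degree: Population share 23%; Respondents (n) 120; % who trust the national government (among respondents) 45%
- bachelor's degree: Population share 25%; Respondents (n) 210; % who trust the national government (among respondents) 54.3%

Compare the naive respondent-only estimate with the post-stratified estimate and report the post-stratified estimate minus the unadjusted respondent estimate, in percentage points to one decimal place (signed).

+1.0 percentage points

Naive respondent-only estimate (weights = respondent counts):
  (150/630)×68.9 + (150/630)×76.4 + (120/630)×45 + (210/630)×54.3 = 61.2667%
Post-stratifying to population shares instead:
  0.18×68.9 + 0.34×76.4 + 0.23×45 + 0.25×54.3 = 62.303%
Difference = 62.303 − 61.2667 = 1.0363 pp.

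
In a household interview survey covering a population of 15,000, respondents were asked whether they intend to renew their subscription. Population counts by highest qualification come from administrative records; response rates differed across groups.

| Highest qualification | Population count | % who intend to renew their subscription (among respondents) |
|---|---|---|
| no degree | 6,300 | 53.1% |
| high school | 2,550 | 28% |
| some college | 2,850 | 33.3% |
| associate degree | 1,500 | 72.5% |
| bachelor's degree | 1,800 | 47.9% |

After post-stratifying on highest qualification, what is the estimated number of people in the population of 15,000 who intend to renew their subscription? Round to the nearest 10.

Each cell contributes its population count × the respondent rate:
  no degree: 6,300 × 53.1% = 3345.3
  high school: 2,550 × 28% = 714
  some college: 2,850 × 33.3% = 949.05
  associate degree: 1,500 × 72.5% = 1087.5
  bachelor's degree: 1,800 × 47.9% = 862.2
Estimated total = 6958.05 → 6,960.

6,960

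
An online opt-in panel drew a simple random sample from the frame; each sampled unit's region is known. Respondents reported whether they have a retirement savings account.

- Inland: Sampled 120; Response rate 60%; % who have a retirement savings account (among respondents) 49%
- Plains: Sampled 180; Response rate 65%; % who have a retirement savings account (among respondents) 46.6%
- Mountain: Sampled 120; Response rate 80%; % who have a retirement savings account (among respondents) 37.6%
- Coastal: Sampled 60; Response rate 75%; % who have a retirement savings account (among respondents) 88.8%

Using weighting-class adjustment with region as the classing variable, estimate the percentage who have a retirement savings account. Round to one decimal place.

50.2%

Weighting each respondent by the inverse class response rate inflates each class back to its sampled size, so the class weight is n_sampled:
  Inland: 120 × 49 = 5880
  Plains: 180 × 46.6 = 8388
  Mountain: 120 × 37.6 = 4512
  Coastal: 60 × 88.8 = 5328
Adjusted estimate = 24,108 / 480 = 50.225 → 50.2%.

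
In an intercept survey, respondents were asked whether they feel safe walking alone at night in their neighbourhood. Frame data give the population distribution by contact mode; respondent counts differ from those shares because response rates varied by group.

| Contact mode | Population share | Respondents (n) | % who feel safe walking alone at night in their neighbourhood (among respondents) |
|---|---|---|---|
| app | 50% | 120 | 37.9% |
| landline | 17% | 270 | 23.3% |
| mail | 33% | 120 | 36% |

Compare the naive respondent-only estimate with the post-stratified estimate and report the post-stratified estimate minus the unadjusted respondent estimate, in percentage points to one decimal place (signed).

+5.1 percentage points

Naive respondent-only estimate (weights = respondent counts):
  (120/510)×37.9 + (270/510)×23.3 + (120/510)×36 = 29.7235%
Reweighting by population contact mode shares:
  0.5×37.9 + 0.17×23.3 + 0.33×36 = 34.791%
Difference = 34.791 − 29.7235 = 5.0675 pp.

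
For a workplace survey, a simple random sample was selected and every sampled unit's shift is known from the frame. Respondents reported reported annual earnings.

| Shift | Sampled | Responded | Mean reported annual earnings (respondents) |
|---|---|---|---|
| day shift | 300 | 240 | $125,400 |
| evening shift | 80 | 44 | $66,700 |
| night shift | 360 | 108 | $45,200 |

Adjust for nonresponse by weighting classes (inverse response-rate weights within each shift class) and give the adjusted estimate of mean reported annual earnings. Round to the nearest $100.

$80,000

Class response rates: day shift 240/300 = 80%, evening shift 44/80 = 55%, night shift 108/360 = 30%.
Weighting each respondent by the inverse class response rate inflates each class back to its sampled size, so the class weight is n_sampled:
  day shift: 300 × 125,400 = 37,620,000
  evening shift: 80 × 66,700 = 5,336,000
  night shift: 360 × 45,200 = 16,272,000
Adjusted estimate = 59,228,000 / 740 = 80037.8 → $80,000.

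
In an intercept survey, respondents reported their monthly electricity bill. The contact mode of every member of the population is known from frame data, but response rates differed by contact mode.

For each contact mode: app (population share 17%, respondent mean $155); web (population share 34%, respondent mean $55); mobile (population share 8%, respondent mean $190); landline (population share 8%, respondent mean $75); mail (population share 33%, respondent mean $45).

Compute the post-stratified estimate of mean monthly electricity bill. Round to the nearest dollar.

$81

Reweight to the known contact mode distribution:
  app: 0.17 × 155 = 26.35
  web: 0.34 × 55 = 18.7
  mobile: 0.08 × 190 = 15.2
  landline: 0.08 × 75 = 6
  mail: 0.33 × 45 = 14.85
Post-stratified estimate = 81.1 → $81.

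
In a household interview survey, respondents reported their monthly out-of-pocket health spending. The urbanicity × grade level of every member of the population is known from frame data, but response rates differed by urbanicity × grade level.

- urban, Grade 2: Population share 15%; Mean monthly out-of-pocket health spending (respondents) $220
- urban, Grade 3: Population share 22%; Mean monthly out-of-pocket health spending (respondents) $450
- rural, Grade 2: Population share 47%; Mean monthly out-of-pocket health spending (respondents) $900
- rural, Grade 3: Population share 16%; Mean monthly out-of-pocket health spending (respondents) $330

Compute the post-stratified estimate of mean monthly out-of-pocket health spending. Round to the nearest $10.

$610

Reweight to the known urbanicity × grade level distribution:
  urban, Grade 2: 0.15 × 220 = 33
  urban, Grade 3: 0.22 × 450 = 99
  rural, Grade 2: 0.47 × 900 = 423
  rural, Grade 3: 0.16 × 330 = 52.8
Post-stratified estimate = 607.8 → $610.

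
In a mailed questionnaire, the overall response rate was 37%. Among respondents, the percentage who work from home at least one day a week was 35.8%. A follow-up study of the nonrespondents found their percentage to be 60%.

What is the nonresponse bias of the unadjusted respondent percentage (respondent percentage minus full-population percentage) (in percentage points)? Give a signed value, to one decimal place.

Nonresponse fraction = 1 − 0.37 = 0.63.
Bias = (nonresponse fraction) × (respondent percentage − nonrespondent percentage)
     = 0.63 × (35.8 − 60) = 0.63 × -24.2 = -15.246.

-15.2 percentage points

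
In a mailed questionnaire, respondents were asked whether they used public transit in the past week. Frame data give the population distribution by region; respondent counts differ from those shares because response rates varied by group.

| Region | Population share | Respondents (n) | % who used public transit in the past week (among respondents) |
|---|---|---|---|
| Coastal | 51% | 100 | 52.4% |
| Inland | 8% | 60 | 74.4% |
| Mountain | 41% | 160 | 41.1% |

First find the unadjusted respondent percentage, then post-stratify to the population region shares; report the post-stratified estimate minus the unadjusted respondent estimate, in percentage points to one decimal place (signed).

Naive respondent-only estimate (weights = respondent counts):
  (100/320)×52.4 + (60/320)×74.4 + (160/320)×41.1 = 50.875%
Post-stratified estimate weights by population shares:
  0.51×52.4 + 0.08×74.4 + 0.41×41.1 = 49.527%
Difference = 49.527 − 50.875 = -1.348 pp.

-1.3 percentage points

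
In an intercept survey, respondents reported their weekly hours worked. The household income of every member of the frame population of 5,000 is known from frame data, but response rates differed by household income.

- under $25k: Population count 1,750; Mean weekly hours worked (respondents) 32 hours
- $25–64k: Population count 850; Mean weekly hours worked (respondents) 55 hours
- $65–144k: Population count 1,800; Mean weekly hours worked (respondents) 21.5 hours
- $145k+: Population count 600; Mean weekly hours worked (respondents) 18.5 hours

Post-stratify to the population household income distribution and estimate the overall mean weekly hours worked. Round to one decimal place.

Post-stratification weights by population share, not respondent share:
  under $25k: (1,750/5,000) × 32 = 11.2
  $25–64k: (850/5,000) × 55 = 9.35
  $65–144k: (1,800/5,000) × 21.5 = 7.74
  $145k+: (600/5,000) × 18.5 = 2.22
Post-stratified estimate = 30.51 → 30.5.

30.5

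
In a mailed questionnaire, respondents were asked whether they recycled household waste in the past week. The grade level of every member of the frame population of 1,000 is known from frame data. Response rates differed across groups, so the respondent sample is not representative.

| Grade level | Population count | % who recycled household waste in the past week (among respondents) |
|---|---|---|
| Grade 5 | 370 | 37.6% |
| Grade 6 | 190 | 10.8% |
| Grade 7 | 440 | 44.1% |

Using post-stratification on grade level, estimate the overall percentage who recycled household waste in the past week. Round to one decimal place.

Reweight to the known grade level distribution:
  Grade 5: (370/1,000) × 37.6 = 13.912
  Grade 6: (190/1,000) × 10.8 = 2.052
  Grade 7: (440/1,000) × 44.1 = 19.404
Post-stratified estimate = 35.368 → 35.4%.

35.4%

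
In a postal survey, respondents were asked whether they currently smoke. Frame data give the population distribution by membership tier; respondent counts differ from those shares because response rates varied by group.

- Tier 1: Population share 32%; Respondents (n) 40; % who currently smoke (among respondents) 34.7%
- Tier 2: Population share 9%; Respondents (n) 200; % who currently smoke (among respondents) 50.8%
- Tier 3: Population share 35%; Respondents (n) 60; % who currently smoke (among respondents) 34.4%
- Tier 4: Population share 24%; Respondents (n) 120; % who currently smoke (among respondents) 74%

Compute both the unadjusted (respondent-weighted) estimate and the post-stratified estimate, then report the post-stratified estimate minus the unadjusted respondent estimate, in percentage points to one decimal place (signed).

-8.1 percentage points

Without adjustment, the pooled respondent share is:
  (40/420)×34.7 + (200/420)×50.8 + (60/420)×34.4 + (120/420)×74 = 53.5524%
Post-stratified estimate weights by population shares:
  0.32×34.7 + 0.09×50.8 + 0.35×34.4 + 0.24×74 = 45.476%
Difference = 45.476 − 53.5524 = -8.0764 pp.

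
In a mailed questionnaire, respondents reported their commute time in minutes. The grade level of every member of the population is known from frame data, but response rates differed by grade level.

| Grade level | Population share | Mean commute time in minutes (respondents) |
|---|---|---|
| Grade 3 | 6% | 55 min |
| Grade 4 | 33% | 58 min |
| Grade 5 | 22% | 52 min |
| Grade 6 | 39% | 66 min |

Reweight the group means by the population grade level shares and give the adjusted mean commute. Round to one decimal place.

59.6

Post-stratification weights by population share, not respondent share:
  Grade 3: 0.06 × 55 = 3.3
  Grade 4: 0.33 × 58 = 19.14
  Grade 5: 0.22 × 52 = 11.44
  Grade 6: 0.39 × 66 = 25.74
Post-stratified estimate = 59.62 → 59.6.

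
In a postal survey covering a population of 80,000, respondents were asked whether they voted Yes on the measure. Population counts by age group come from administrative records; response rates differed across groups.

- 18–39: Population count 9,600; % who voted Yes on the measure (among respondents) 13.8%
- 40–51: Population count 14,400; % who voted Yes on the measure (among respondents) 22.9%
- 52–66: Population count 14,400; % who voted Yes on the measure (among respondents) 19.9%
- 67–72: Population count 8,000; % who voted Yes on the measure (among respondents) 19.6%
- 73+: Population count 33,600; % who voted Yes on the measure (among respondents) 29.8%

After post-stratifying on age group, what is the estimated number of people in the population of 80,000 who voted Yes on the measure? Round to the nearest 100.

Apply each group's respondent rate to its population count:
  18–39: 9,600 × 13.8% = 1324.8
  40–51: 14,400 × 22.9% = 3297.6
  52–66: 14,400 × 19.9% = 2865.6
  67–72: 8,000 × 19.6% = 1568
  73+: 33,600 × 29.8% = 10012.8
Estimated total = 19068.8 → 19,100.

19,100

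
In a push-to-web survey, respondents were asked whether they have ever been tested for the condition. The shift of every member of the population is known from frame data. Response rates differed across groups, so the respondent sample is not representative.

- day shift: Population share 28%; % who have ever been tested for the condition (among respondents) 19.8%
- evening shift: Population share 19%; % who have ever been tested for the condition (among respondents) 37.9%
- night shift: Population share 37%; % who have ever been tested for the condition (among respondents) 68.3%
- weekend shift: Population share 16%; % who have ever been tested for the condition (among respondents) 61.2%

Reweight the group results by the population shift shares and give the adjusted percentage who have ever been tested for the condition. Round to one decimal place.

Reweight to the known shift distribution:
  day shift: 0.28 × 19.8 = 5.544
  evening shift: 0.19 × 37.9 = 7.201
  night shift: 0.37 × 68.3 = 25.271
  weekend shift: 0.16 × 61.2 = 9.792
Post-stratified estimate = 47.808 → 47.8%.

47.8%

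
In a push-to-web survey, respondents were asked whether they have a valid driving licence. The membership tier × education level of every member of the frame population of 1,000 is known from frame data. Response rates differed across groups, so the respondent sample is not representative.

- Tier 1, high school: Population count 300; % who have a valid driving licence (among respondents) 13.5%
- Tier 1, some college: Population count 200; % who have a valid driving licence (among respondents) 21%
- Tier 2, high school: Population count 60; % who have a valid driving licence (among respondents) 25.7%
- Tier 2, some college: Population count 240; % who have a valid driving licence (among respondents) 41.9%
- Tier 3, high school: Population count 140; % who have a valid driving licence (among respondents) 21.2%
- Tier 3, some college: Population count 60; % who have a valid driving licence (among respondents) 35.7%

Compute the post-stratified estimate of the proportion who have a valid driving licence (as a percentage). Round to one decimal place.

25.0%

Post-stratification weights by population share, not respondent share:
  Tier 1, high school: (300/1,000) × 13.5 = 4.05
  Tier 1, some college: (200/1,000) × 21 = 4.2
  Tier 2, high school: (60/1,000) × 25.7 = 1.542
  Tier 2, some college: (240/1,000) × 41.9 = 10.056
  Tier 3, high school: (140/1,000) × 21.2 = 2.968
  Tier 3, some college: (60/1,000) × 35.7 = 2.142
Post-stratified estimate = 24.958 → 25.0%.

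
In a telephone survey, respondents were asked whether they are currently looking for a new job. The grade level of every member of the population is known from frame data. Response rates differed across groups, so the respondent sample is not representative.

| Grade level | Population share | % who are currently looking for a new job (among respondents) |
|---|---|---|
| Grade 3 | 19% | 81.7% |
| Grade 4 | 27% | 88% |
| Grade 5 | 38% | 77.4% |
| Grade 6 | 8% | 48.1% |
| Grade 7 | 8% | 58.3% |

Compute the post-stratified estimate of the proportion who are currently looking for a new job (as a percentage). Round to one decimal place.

77.2%

Weight each group's respondent value by its population share:
  Grade 3: 0.19 × 81.7 = 15.523
  Grade 4: 0.27 × 88 = 23.76
  Grade 5: 0.38 × 77.4 = 29.412
  Grade 6: 0.08 × 48.1 = 3.848
  Grade 7: 0.08 × 58.3 = 4.664
Post-stratified estimate = 77.207 → 77.2%.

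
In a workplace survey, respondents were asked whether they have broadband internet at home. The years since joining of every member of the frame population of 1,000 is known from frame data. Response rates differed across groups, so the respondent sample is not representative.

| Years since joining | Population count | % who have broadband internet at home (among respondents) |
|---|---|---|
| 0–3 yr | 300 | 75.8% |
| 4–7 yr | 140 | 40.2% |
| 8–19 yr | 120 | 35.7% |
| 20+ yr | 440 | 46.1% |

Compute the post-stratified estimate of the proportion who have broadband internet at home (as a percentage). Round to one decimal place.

Weight each group's respondent value by its population share:
  0–3 yr: (300/1,000) × 75.8 = 22.74
  4–7 yr: (140/1,000) × 40.2 = 5.628
  8–19 yr: (120/1,000) × 35.7 = 4.284
  20+ yr: (440/1,000) × 46.1 = 20.284
Post-stratified estimate = 52.936 → 52.9%.

52.9%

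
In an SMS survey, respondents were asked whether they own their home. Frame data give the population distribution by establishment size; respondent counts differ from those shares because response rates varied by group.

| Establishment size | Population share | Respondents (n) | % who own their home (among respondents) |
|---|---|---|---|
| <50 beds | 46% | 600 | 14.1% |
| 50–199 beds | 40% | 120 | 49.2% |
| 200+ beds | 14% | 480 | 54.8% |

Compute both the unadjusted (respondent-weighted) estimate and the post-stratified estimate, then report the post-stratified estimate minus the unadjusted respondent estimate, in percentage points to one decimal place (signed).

-0.1 percentage points

Unadjusted (pooled respondent) estimate weights by respondent counts:
  (600/1200)×14.1 + (120/1200)×49.2 + (480/1200)×54.8 = 33.89%
Post-stratified estimate weights by population shares:
  0.46×14.1 + 0.4×49.2 + 0.14×54.8 = 33.838%
Difference = 33.838 − 33.89 = -0.052 pp.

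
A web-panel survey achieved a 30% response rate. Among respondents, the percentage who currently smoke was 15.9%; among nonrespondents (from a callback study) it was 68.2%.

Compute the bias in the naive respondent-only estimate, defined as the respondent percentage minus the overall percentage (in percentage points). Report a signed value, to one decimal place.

-36.6 percentage points

Nonresponse fraction = 1 − 0.3 = 0.7.
Bias = (nonresponse fraction) × (respondent percentage − nonrespondent percentage)
     = 0.7 × (15.9 − 68.2) = 0.7 × -52.3 = -36.61.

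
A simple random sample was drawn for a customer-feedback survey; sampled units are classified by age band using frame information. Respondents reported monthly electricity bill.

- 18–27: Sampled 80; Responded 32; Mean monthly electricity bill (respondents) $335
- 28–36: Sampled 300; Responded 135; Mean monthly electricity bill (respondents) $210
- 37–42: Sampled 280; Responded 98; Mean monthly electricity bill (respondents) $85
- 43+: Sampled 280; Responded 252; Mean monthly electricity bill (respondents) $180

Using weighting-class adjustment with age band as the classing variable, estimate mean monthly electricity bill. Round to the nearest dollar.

$174

Response rates by class: 18–27 32/80 = 40%, 28–36 135/300 = 45%, 37–42 98/280 = 35%, 43+ 252/280 = 90%.
With weight = n_sampled/n_responded per class, the weighted class total is n_sampled:
  18–27: 80 × 335 = 26,800
  28–36: 300 × 210 = 63,000
  37–42: 280 × 85 = 23,800
  43+: 280 × 180 = 50,400
Adjusted estimate = 164,000 / 940 = 174.468 → $174.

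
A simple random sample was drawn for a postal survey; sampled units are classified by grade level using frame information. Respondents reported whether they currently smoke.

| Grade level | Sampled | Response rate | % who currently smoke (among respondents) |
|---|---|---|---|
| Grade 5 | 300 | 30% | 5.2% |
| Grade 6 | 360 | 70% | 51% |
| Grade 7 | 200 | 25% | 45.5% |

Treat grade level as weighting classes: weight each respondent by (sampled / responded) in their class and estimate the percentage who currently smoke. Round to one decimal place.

33.7%

Weighting each respondent by the inverse class response rate inflates each class back to its sampled size, so the class weight is n_sampled:
  Grade 5: 300 × 5.2 = 1560
  Grade 6: 360 × 51 = 18,360
  Grade 7: 200 × 45.5 = 9100
Adjusted estimate = 29,020 / 860 = 33.7442 → 33.7%.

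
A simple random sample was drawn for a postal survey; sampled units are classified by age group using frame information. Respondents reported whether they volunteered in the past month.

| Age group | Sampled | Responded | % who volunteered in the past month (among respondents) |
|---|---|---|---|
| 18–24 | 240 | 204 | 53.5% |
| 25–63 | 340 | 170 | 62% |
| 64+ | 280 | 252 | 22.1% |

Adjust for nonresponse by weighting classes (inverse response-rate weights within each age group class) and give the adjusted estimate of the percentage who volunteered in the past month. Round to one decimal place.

Class response rates: 18–24 204/240 = 85%, 25–63 170/340 = 50%, 64+ 252/280 = 90%.
Each respondent's weight = sampled/responded in their class; summing within a class gives n_sampled, so:
  18–24: 240 × 53.5 = 12,840
  25–63: 340 × 62 = 21,080
  64+: 280 × 22.1 = 6188
Adjusted estimate = 40,108 / 860 = 46.6372 → 46.6%.

46.6%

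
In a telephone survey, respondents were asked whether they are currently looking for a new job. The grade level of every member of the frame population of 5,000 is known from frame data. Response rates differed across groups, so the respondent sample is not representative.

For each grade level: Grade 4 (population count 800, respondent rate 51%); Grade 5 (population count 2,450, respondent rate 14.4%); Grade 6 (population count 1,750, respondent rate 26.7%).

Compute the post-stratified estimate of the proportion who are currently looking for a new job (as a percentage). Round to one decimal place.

Post-stratification weights by population share, not respondent share:
  Grade 4: (800/5,000) × 51 = 8.16
  Grade 5: (2,450/5,000) × 14.4 = 7.056
  Grade 6: (1,750/5,000) × 26.7 = 9.345
Post-stratified estimate = 24.561 → 24.6%.

24.6%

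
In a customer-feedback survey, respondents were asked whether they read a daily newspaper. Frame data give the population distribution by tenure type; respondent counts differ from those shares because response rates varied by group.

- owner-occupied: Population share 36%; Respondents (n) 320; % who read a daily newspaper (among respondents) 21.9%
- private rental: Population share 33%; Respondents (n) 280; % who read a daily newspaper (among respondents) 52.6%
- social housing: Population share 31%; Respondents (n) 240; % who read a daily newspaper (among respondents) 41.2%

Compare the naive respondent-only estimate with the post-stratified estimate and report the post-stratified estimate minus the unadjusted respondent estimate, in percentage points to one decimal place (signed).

Unadjusted (pooled respondent) estimate weights by respondent counts:
  (320/840)×21.9 + (280/840)×52.6 + (240/840)×41.2 = 37.6476%
Post-stratifying to population shares instead:
  0.36×21.9 + 0.33×52.6 + 0.31×41.2 = 38.014%
Difference = 38.014 − 37.6476 = 0.3664 pp.

+0.4 percentage points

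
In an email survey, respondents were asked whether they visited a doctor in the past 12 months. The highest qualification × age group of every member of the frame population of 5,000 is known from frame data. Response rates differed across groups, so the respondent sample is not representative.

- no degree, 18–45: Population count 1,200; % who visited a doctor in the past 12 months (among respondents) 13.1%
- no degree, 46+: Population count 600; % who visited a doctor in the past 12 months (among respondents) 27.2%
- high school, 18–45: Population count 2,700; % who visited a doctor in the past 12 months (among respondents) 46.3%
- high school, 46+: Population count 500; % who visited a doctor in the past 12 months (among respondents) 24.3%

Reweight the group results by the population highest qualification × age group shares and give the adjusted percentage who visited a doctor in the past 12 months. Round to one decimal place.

33.8%

Each cell contributes population-share × respondent value:
  no degree, 18–45: (1,200/5,000) × 13.1 = 3.144
  no degree, 46+: (600/5,000) × 27.2 = 3.264
  high school, 18–45: (2,700/5,000) × 46.3 = 25.002
  high school, 46+: (500/5,000) × 24.3 = 2.43
Post-stratified estimate = 33.84 → 33.8%.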